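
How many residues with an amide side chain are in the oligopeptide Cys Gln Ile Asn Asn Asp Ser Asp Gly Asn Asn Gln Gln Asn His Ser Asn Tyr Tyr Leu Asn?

10

Asparagine (N) and glutamine (Q) have uncharged amide side chains.
Matching residues: Gln2, Asn4, Asn5, Asn10, Asn11, Gln12, Gln13, Asn14, Asn17, Asn21.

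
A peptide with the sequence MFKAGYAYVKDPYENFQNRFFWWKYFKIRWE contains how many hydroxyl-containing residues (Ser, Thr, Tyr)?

Matching residues: Y6, Y8, Y13, Y25.

4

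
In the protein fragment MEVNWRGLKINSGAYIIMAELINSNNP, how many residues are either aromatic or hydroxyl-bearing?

4

Aromatic: F, W, Y. Hydroxyl-bearing: S, T, Y.
Aromatic residues here: W5, Y15 (2).
Hydroxyl-bearing residues here: S12, Y15, S24 (3).
Y is in both groups, so the 1 Y residue must not be double-counted.
Total = 2 + 3 − 1 = 4.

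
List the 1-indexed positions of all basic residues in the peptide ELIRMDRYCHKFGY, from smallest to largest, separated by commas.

The basic amino acids are Lys (K), Arg (R), and His (H).
Matching residues: R4, R7, H10, K11.

4, 7, 10, 11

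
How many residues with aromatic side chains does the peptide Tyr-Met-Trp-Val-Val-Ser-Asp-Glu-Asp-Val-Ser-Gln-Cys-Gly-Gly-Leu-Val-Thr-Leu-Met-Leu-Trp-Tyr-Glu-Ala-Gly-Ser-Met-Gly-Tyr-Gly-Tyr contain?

6

Phenylalanine (F), tryptophan (W), and tyrosine (Y) have aromatic ring side chains.
Matching residues: Tyr1, Trp3, Trp22, Tyr23, Tyr30, Tyr32.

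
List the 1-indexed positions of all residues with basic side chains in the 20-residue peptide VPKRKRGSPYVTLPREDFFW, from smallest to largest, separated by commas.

3, 4, 5, 6, 15

Lysine (K), arginine (R), and histidine (H) have basic, nitrogen-containing side chains.
Matching residues: K3, R4, K5, R6, R15.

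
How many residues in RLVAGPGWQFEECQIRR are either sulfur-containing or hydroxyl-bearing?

1

Sulfur-containing: C, M. Hydroxyl-bearing: S, T, Y.
Sulfur-containing residues here: C13 (1).
Hydroxyl-bearing residues here: none (0).
The two groups share no amino acid, so total = 1 + 0 = 1.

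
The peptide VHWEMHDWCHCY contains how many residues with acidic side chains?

Aspartate (D) and glutamate (E) have carboxylic-acid side chains and are the acidic amino acids.
Matching residues: E4, D7.

2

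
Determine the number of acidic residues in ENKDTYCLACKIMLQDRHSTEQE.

Only D (aspartate) and E (glutamate) carry a side-chain carboxylic acid.
Matching residues: E1, D4, D16, E21, E23.

5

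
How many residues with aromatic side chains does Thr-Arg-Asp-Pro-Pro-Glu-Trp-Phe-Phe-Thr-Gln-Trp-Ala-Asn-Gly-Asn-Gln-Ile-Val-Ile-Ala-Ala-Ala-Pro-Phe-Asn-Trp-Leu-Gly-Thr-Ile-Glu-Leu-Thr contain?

6

F, W, and Y each carry an aromatic ring on the side chain.
Matching residues: Trp7, Phe8, Phe9, Trp12, Phe25, Trp27.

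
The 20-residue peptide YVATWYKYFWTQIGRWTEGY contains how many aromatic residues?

F, W, and Y each carry an aromatic ring on the side chain.
Matching residues: Y1, W5, Y6, Y8, F9, W10, W16, Y20.

8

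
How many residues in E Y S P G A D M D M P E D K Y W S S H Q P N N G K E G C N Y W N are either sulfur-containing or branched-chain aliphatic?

3

Sulfur-containing: C, M. Branched-chain aliphatic: I, L, V.
Sulfur-containing residues here: M8, M10, C28 (3).
Branched-chain aliphatic residues here: none (0).
The two groups share no amino acid, so total = 3 + 0 = 3.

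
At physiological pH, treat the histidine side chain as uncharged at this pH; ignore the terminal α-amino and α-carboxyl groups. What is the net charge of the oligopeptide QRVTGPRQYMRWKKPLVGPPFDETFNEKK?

The side chains ionized at physiological pH are Lys/Arg (+1) and Asp/Glu (−1); with His treated as neutral, nothing else contributes.
Positive (K, R): R2, R7, R11, K13, K14, K28, K29 → +7.
Negative (D, E): D22, E23, E27 → −3.
Net charge = (+7) + (−3) = +4.

+4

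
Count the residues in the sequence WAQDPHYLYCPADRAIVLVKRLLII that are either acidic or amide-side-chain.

3

Acidic: D, E. Amide-side-chain: N, Q.
Acidic residues here: D4, D13 (2).
Amide-side-chain residues here: Q3 (1).
The two groups share no amino acid, so total = 2 + 1 = 3.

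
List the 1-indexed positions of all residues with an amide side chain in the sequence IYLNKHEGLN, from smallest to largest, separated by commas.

Only N (asparagine) and Q (glutamine) carry a side-chain carboxamide.
Matching residues: N4, N10.

4, 10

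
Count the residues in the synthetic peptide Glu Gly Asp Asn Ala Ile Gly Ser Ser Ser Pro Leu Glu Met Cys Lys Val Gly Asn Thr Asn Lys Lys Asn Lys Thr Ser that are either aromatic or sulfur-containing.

Aromatic: F, W, Y. Sulfur-containing: C, M.
Aromatic residues here: none (0).
Sulfur-containing residues here: Met14, Cys15 (2).
The two groups share no amino acid, so total = 0 + 2 = 2.

2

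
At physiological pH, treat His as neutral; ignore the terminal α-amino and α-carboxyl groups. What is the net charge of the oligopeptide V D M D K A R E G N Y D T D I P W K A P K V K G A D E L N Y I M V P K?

At pH ~7.4 the Lys and Arg side chains are protonated (+1), the Asp and Glu side chains are deprotonated (−1), and with His taken as neutral all other side chains carry no charge.
Positive (K, R): K5, R7, K18, K21, K23, K35 → +6.
Negative (D, E): D2, D4, E8, D12, D14, D26, E27 → −7.
Net charge = (+6) + (−7) = −1.

-1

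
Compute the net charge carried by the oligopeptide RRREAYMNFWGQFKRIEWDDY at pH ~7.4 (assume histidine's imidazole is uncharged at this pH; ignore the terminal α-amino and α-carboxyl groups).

Near pH 7.4, K and R contribute +1 each, D and E contribute −1 each, and every other side chain (His included, as stated) is uncharged.
Positive (K, R): R1, R2, R3, K14, R15 → +5.
Negative (D, E): E4, E17, D19, D20 → −4.
Net charge = (+5) + (−4) = +1.

+1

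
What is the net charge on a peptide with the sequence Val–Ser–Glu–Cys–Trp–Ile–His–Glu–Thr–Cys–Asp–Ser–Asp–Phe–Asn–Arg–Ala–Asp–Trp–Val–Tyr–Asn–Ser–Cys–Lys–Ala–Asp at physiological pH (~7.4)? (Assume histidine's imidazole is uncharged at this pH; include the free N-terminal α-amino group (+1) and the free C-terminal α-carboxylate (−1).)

Near pH 7.4, K and R contribute +1 each, D and E contribute −1 each, and every other side chain (His included, as stated) is uncharged.
Positive (K, R): Arg16, Lys25 → +2.
Negative (D, E): Glu3, Glu8, Asp11, Asp13, Asp18, Asp27 → −6.
The N-terminus (+1) and C-terminus (−1) cancel.
Net charge = (+2) + (−6) = −4.

-4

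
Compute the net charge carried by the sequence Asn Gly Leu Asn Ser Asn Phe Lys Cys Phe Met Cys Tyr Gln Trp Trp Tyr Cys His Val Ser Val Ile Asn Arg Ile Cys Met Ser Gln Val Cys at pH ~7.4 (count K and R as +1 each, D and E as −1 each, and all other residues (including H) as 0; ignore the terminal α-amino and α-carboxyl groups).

Positive (K, R): Lys8, Arg25 → +2.
Negative (D, E): none → −0.
Net charge = (+2) + (−0) = +2.

+2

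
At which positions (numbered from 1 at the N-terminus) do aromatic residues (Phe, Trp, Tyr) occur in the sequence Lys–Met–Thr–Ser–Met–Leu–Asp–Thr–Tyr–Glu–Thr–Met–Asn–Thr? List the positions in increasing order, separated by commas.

Matching residues: Tyr9.

9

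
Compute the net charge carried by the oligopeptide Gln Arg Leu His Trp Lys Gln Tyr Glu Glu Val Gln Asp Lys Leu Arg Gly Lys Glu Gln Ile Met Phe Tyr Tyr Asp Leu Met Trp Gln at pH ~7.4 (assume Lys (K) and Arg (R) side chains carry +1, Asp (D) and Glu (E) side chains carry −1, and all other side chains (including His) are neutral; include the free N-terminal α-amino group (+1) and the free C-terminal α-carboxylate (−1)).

Positive (K, R): Arg2, Lys6, Lys14, Arg16, Lys18 → +5.
Negative (D, E): Glu9, Glu10, Asp13, Glu19, Asp26 → −5.
The N-terminus (+1) and C-terminus (−1) cancel.
Net charge = (+5) + (−5) = 0.

0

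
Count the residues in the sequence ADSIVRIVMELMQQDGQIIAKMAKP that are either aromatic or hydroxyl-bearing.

Aromatic: F, W, Y. Hydroxyl-bearing: S, T, Y.
Aromatic residues here: none (0).
Hydroxyl-bearing residues here: S3 (1).
(Y belongs to both groups, but none appear in this sequence.) Total = 0 + 1 = 1.

1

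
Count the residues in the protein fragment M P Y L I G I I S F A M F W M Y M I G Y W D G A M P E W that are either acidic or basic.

Acidic: D, E. Basic: H, K, R.
Acidic residues here: D22, E27 (2).
Basic residues here: none (0).
The two groups share no amino acid, so total = 2 + 0 = 2.

2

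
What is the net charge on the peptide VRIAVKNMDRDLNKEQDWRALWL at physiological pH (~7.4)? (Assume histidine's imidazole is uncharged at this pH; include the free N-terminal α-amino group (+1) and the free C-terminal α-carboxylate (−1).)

The side chains ionized at physiological pH are Lys/Arg (+1) and Asp/Glu (−1); with His treated as neutral, nothing else contributes.
Positive (K, R): R2, K6, R10, K14, R19 → +5.
Negative (D, E): D9, D11, E15, D17 → −4.
The N-terminus (+1) and C-terminus (−1) cancel.
Net charge = (+5) + (−4) = +1.

+1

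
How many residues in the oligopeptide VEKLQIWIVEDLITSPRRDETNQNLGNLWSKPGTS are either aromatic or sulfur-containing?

2

Aromatic: F, W, Y. Sulfur-containing: C, M.
Aromatic residues here: W7, W29 (2).
Sulfur-containing residues here: none (0).
The two groups share no amino acid, so total = 2 + 0 = 2.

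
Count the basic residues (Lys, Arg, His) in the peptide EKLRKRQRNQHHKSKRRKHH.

14

Matching residues: K2, R4, K5, R6, R8, H11, H12, K13, K15, R16, R17, K18, H19, H20.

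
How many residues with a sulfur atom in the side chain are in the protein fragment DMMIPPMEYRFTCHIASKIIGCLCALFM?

The sulfur-bearing residues are cysteine (–SH) and methionine (–S–CH₃).
Matching residues: M2, M3, M7, C13, C22, C24, M28.

7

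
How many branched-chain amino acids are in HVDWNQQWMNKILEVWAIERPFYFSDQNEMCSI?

6

Valine (V), leucine (L), and isoleucine (I) are the branched-chain amino acids.
Matching residues: V2, I12, L13, V15, I18, I33.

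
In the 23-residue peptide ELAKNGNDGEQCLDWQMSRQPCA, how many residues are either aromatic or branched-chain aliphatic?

Aromatic: F, W, Y. Branched-chain aliphatic: I, L, V.
Aromatic residues here: W15 (1).
Branched-chain aliphatic residues here: L2, L13 (2).
The two groups share no amino acid, so total = 1 + 2 = 3.

3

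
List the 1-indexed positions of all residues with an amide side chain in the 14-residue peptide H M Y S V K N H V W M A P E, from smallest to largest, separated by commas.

The amide-side-chain residues are Asn (N) and Gln (Q).
Matching residues: N7.

7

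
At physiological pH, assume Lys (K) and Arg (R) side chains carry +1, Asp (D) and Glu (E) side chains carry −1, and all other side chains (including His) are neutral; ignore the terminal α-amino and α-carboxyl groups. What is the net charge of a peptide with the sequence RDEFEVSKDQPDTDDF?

Positive (K, R): R1, K8 → +2.
Negative (D, E): D2, E3, E5, D9, D12, D14, D15 → −7.
Net charge = (+2) + (−7) = −5.

-5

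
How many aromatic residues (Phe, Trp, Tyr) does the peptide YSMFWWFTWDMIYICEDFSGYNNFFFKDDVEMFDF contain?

Matching residues: Y1, F4, W5, W6, F7, W9, Y13, F18, Y21, F24, F25, F26, F33, F35.

14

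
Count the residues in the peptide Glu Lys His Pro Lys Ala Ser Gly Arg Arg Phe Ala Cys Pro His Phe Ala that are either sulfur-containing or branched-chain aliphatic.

Sulfur-containing: C, M. Branched-chain aliphatic: I, L, V.
Sulfur-containing residues here: Cys13 (1).
Branched-chain aliphatic residues here: none (0).
The two groups share no amino acid, so total = 1 + 0 = 1.

1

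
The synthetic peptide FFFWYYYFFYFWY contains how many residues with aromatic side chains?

Phenylalanine (F), tryptophan (W), and tyrosine (Y) have aromatic ring side chains.
Matching residues: F1, F2, F3, W4, Y5, Y6, Y7, F8, F9, Y10, F11, W12, Y13.

13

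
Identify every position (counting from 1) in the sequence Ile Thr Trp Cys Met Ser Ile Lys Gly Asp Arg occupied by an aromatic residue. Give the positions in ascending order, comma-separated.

Matching residues: Trp3.

3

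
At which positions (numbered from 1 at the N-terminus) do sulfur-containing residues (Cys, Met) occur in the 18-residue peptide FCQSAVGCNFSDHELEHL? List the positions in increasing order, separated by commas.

Matching residues: C2, C8.

2, 8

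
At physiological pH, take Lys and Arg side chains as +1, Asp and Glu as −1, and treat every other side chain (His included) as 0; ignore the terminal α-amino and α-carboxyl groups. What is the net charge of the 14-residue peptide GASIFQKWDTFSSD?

Positive (K, R): K7 → +1.
Negative (D, E): D9, D14 → −2.
Net charge = (+1) + (−2) = −1.

-1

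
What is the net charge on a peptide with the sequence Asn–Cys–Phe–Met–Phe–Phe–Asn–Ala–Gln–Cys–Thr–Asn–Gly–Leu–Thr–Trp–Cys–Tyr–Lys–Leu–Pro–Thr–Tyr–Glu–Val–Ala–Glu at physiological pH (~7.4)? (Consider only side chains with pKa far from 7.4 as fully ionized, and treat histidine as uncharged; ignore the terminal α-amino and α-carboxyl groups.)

Near pH 7.4, K and R contribute +1 each, D and E contribute −1 each, and every other side chain (His included, as stated) is uncharged.
Positive (K, R): Lys19 → +1.
Negative (D, E): Glu24, Glu27 → −2.
Net charge = (+1) + (−2) = −1.

-1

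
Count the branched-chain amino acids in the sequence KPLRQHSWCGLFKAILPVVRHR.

V, L, and I make up the branched-chain aliphatic group.
Matching residues: L3, L11, I15, L16, V18, V19.

6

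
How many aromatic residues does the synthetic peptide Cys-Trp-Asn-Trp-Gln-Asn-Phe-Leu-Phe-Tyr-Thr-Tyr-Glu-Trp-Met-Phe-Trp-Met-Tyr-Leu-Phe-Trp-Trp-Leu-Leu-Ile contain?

The aromatic amino acids are Phe (F, benzyl), Trp (W, indole), and Tyr (Y, phenol).
Matching residues: Trp2, Trp4, Phe7, Phe9, Tyr10, Tyr12, Trp14, Phe16, Trp17, Tyr19, Phe21, Trp22, Trp23.

13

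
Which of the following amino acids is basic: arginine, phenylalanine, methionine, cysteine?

The basic amino acids are Lys (K), Arg (R), and His (H).
Of the listed options, only arginine belongs to this group.

arginine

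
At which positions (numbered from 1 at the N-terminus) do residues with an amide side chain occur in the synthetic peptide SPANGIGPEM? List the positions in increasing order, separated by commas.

The amide-side-chain residues are Asn (N) and Gln (Q).
Matching residues: N4.

4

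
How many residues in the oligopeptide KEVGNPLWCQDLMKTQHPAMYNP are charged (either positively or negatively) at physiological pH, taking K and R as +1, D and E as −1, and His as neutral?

Charged side chains at pH ~7.4: K, R (positive); D, E (negative).
Matching residues: K1, E2, D11, K14.

4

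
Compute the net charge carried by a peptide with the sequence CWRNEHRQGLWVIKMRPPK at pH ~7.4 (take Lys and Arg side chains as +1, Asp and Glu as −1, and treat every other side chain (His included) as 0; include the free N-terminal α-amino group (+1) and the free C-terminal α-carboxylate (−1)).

+4

Positive (K, R): R3, R7, K14, R16, K19 → +5.
Negative (D, E): E5 → −1.
The N-terminus (+1) and C-terminus (−1) cancel.
Net charge = (+5) + (−1) = +4.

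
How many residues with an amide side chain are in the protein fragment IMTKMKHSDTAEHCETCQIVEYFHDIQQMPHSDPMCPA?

Asparagine (N) and glutamine (Q) have uncharged amide side chains.
Matching residues: Q18, Q27, Q28.

3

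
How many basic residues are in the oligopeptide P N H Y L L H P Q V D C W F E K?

K, R, and H are the three residues with basic side chains (ε-amine, guanidinium, and imidazole respectively).
Matching residues: H3, H7, K16.

3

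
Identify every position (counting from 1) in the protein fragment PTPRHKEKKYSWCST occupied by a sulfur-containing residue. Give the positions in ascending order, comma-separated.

The sulfur-bearing residues are cysteine (–SH) and methionine (–S–CH₃).
Matching residues: C13.

13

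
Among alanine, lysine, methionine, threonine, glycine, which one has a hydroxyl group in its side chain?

threonine

Serine (S), threonine (T), and tyrosine (Y) each carry a hydroxyl group on the side chain.
Of the listed options, only threonine belongs to this group.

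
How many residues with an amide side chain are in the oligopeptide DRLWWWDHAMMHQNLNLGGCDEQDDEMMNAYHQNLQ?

The amide-side-chain residues are Asn (N) and Gln (Q).
Matching residues: Q13, N14, N16, Q23, N29, Q33, N34, Q36.

8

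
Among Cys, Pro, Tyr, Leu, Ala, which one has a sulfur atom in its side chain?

Cysteine (C, thiol) and methionine (M, thioether) are the two sulfur-containing amino acids.
Of the listed options, only Cys belongs to this group.

Cys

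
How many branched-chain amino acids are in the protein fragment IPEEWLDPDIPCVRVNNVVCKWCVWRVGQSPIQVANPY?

V, L, and I make up the branched-chain aliphatic group.
Matching residues: I1, L6, I10, V13, V15, V18, V19, V24, V27, I32, V34.

11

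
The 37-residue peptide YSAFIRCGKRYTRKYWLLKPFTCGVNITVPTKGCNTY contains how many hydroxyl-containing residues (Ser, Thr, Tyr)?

10

Matching residues: Y1, S2, Y11, T12, Y15, T22, T28, T31, T36, Y37.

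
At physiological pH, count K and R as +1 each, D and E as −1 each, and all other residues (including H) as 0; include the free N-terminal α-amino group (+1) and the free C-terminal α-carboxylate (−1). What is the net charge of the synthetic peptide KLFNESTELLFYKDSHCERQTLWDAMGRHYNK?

Positive (K, R): K1, K13, R19, R28, K32 → +5.
Negative (D, E): E5, E8, D14, E18, D24 → −5.
The N-terminus (+1) and C-terminus (−1) cancel.
Net charge = (+5) + (−5) = 0.

0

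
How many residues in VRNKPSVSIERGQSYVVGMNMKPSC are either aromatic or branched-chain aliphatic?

Aromatic: F, W, Y. Branched-chain aliphatic: I, L, V.
Aromatic residues here: Y15 (1).
Branched-chain aliphatic residues here: V1, V7, I9, V16, V17 (5).
The two groups share no amino acid, so total = 1 + 5 = 6.

6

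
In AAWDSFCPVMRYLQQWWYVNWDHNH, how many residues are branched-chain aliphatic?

The BCAAs are Val, Leu, and Ile — aliphatic side chains with a branch point.
Matching residues: V9, L13, V19.

3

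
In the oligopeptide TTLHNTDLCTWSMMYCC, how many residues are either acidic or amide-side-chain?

Acidic: D, E. Amide-side-chain: N, Q.
Acidic residues here: D7 (1).
Amide-side-chain residues here: N5 (1).
The two groups share no amino acid, so total = 1 + 1 = 2.

2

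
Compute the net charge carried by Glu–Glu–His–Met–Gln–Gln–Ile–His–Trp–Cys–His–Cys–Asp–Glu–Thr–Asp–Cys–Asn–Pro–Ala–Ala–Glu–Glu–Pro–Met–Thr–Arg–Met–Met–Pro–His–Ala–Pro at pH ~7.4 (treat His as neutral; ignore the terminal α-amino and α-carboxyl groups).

-6

Near pH 7.4, K and R contribute +1 each, D and E contribute −1 each, and every other side chain (His included, as stated) is uncharged.
Positive (K, R): Arg27 → +1.
Negative (D, E): Glu1, Glu2, Asp13, Glu14, Asp16, Glu22, Glu23 → −7.
Net charge = (+1) + (−7) = −6.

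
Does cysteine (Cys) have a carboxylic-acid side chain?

The acidic residues are Asp (D) and Glu (E), whose side chains end in a carboxylate group.
Cysteine is not in this group.

No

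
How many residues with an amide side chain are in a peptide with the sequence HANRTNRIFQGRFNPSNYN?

6

Asparagine (N) and glutamine (Q) have uncharged amide side chains.
Matching residues: N3, N6, Q10, N14, N17, N19.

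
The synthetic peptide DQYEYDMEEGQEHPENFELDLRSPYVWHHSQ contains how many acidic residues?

Aspartate (D) and glutamate (E) have carboxylic-acid side chains and are the acidic amino acids.
Matching residues: D1, E4, D6, E8, E9, E12, E15, E18, D20.

9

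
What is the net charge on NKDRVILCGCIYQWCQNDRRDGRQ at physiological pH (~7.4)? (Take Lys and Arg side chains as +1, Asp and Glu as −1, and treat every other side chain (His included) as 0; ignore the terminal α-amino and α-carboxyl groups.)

Positive (K, R): K2, R4, R19, R20, R23 → +5.
Negative (D, E): D3, D18, D21 → −3.
Net charge = (+5) + (−3) = +2.

+2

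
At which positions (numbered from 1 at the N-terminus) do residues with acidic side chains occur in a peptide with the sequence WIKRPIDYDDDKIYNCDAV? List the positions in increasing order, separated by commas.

7, 9, 10, 11, 17

Only D (aspartate) and E (glutamate) carry a side-chain carboxylic acid.
Matching residues: D7, D9, D10, D11, D17.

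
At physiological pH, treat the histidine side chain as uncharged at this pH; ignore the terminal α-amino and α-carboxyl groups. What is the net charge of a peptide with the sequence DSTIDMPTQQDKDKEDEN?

-5

Near pH 7.4, K and R contribute +1 each, D and E contribute −1 each, and every other side chain (His included, as stated) is uncharged.
Positive (K, R): K12, K14 → +2.
Negative (D, E): D1, D5, D11, D13, E15, D16, E17 → −7.
Net charge = (+2) + (−7) = −5.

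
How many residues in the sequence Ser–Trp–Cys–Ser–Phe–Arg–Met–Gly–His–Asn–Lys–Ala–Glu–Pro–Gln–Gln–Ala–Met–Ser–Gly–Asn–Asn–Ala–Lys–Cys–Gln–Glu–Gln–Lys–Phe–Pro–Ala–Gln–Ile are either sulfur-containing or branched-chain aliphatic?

Sulfur-containing: C, M. Branched-chain aliphatic: I, L, V.
Sulfur-containing residues here: Cys3, Met7, Met18, Cys25 (4).
Branched-chain aliphatic residues here: Ile34 (1).
The two groups share no amino acid, so total = 4 + 1 = 5.

5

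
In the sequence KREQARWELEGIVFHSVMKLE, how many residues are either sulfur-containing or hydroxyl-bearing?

Sulfur-containing: C, M. Hydroxyl-bearing: S, T, Y.
Sulfur-containing residues here: M18 (1).
Hydroxyl-bearing residues here: S16 (1).
The two groups share no amino acid, so total = 1 + 1 = 2.

2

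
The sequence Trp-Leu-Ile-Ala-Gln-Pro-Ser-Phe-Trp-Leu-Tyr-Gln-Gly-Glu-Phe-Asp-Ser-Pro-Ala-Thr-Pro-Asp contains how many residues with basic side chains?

Lysine (K), arginine (R), and histidine (H) have basic, nitrogen-containing side chains.
None of the 22 residues belong to this group.

0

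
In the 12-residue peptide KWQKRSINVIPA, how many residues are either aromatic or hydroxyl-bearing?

Aromatic: F, W, Y. Hydroxyl-bearing: S, T, Y.
Aromatic residues here: W2 (1).
Hydroxyl-bearing residues here: S6 (1).
(Y belongs to both groups, but none appear in this sequence.) Total = 1 + 1 = 2.

2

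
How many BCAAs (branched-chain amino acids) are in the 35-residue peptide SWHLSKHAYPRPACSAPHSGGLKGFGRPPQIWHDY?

The BCAAs are Val, Leu, and Ile — aliphatic side chains with a branch point.
Matching residues: L4, L22, I31.

3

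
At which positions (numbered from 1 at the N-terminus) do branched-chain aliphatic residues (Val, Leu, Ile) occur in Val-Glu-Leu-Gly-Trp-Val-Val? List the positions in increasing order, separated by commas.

1, 3, 6, 7

Matching residues: Val1, Leu3, Val6, Val7.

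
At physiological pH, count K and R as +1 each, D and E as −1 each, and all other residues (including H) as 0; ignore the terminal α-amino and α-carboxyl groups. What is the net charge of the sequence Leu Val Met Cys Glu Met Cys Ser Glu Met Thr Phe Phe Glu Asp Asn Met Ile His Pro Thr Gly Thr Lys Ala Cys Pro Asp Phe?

-4

Positive (K, R): Lys24 → +1.
Negative (D, E): Glu5, Glu9, Glu14, Asp15, Asp28 → −5.
Net charge = (+1) + (−5) = −4.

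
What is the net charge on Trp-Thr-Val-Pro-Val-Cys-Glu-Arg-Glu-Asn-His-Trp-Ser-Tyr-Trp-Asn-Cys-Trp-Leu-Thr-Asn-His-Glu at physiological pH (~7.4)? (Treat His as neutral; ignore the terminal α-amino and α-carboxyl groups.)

At pH ~7.4 the Lys and Arg side chains are protonated (+1), the Asp and Glu side chains are deprotonated (−1), and with His taken as neutral all other side chains carry no charge.
Positive (K, R): Arg8 → +1.
Negative (D, E): Glu7, Glu9, Glu23 → −3.
Net charge = (+1) + (−3) = −2.

-2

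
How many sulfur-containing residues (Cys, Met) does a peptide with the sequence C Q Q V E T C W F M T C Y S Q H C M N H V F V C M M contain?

Matching residues: C1, C7, M10, C12, C17, M18, C24, M25, M26.

9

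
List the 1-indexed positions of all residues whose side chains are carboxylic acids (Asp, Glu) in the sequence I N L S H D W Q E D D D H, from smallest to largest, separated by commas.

6, 9, 10, 11, 12

Matching residues: D6, E9, D10, D11, D12.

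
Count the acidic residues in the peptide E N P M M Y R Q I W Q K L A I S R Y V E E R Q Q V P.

3

Aspartate (D) and glutamate (E) have carboxylic-acid side chains and are the acidic amino acids.
Matching residues: E1, E20, E21.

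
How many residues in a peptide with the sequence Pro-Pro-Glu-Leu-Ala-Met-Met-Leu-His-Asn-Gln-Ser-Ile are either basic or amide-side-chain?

3

Basic: H, K, R. Amide-side-chain: N, Q.
Basic residues here: His9 (1).
Amide-side-chain residues here: Asn10, Gln11 (2).
The two groups share no amino acid, so total = 1 + 2 = 3.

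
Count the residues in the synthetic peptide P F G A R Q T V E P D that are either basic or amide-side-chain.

Basic: H, K, R. Amide-side-chain: N, Q.
Basic residues here: R5 (1).
Amide-side-chain residues here: Q6 (1).
The two groups share no amino acid, so total = 1 + 1 = 2.

2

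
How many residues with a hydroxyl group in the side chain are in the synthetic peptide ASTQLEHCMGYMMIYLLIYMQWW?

5

S, T, and Y are the three residues with a side-chain hydroxyl.
Matching residues: S2, T3, Y11, Y15, Y19.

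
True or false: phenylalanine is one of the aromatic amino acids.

The aromatic amino acids are Phe (F, benzyl), Trp (W, indole), and Tyr (Y, phenol).
Phenylalanine is in this group.

True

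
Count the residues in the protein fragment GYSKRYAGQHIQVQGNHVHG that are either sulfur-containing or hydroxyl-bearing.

Sulfur-containing: C, M. Hydroxyl-bearing: S, T, Y.
Sulfur-containing residues here: none (0).
Hydroxyl-bearing residues here: Y2, S3, Y6 (3).
The two groups share no amino acid, so total = 0 + 3 = 3.

3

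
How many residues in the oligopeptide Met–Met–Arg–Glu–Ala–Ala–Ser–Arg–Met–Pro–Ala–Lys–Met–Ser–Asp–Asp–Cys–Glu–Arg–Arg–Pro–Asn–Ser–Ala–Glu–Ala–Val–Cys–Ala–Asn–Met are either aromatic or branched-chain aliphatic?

1

Aromatic: F, W, Y. Branched-chain aliphatic: I, L, V.
Aromatic residues here: none (0).
Branched-chain aliphatic residues here: Val27 (1).
The two groups share no amino acid, so total = 0 + 1 = 1.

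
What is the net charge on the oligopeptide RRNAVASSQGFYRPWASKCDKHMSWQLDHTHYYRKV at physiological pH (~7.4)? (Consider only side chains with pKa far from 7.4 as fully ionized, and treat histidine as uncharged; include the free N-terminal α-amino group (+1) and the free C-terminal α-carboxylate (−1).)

The side chains ionized at physiological pH are Lys/Arg (+1) and Asp/Glu (−1); with His treated as neutral, nothing else contributes.
Positive (K, R): R1, R2, R13, K18, K21, R34, K35 → +7.
Negative (D, E): D20, D28 → −2.
The N-terminus (+1) and C-terminus (−1) cancel.
Net charge = (+7) + (−2) = +5.

+5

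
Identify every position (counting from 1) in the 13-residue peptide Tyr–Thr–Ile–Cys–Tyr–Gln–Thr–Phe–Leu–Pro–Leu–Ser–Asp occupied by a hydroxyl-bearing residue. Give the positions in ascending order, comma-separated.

The –OH-bearing residues are Ser, Thr (aliphatic alcohols), and Tyr (phenol).
Matching residues: Tyr1, Thr2, Tyr5, Thr7, Ser12.

1, 2, 5, 7, 12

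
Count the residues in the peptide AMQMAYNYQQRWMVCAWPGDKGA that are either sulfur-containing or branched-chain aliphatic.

Sulfur-containing: C, M. Branched-chain aliphatic: I, L, V.
Sulfur-containing residues here: M2, M4, M13, C15 (4).
Branched-chain aliphatic residues here: V14 (1).
The two groups share no amino acid, so total = 4 + 1 = 5.

5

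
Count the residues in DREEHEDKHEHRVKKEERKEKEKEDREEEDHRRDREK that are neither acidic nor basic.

1

Acidic: D, E. Basic: K, R, H. All other residues are neither.
Matching residues: V13.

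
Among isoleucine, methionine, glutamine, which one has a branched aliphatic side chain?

The BCAAs are Val, Leu, and Ile — aliphatic side chains with a branch point.
Of the listed options, only isoleucine belongs to this group.

isoleucine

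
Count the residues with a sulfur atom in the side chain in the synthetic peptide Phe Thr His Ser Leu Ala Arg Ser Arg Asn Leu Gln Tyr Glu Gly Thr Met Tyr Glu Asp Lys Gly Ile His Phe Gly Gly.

1

The sulfur-bearing residues are cysteine (–SH) and methionine (–S–CH₃).
Matching residues: Met17.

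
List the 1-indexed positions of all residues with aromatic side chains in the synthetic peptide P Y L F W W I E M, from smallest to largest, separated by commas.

2, 4, 5, 6

Phenylalanine (F), tryptophan (W), and tyrosine (Y) have aromatic ring side chains.
Matching residues: Y2, F4, W5, W6.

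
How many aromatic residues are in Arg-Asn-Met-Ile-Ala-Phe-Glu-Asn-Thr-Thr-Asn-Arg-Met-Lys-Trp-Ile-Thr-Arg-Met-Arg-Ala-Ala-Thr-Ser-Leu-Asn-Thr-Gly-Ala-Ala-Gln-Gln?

The aromatic amino acids are Phe (F, benzyl), Trp (W, indole), and Tyr (Y, phenol).
Matching residues: Phe6, Trp15.

2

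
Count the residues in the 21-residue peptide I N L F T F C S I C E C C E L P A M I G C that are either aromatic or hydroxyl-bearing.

Aromatic: F, W, Y. Hydroxyl-bearing: S, T, Y.
Aromatic residues here: F4, F6 (2).
Hydroxyl-bearing residues here: T5, S8 (2).
(Y belongs to both groups, but none appear in this sequence.) Total = 2 + 2 = 4.

4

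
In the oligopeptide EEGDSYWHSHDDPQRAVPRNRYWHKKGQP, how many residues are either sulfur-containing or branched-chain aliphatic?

1

Sulfur-containing: C, M. Branched-chain aliphatic: I, L, V.
Sulfur-containing residues here: none (0).
Branched-chain aliphatic residues here: V17 (1).
The two groups share no amino acid, so total = 0 + 1 = 1.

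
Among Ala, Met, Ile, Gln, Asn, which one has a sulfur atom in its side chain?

Cysteine (C, thiol) and methionine (M, thioether) are the two sulfur-containing amino acids.
Of the listed options, only Met belongs to this group.

Met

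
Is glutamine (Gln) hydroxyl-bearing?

S, T, and Y are the three residues with a side-chain hydroxyl.
Glutamine is not in this group.

No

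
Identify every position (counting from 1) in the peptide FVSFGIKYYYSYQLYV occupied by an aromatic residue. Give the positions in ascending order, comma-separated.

1, 4, 8, 9, 10, 12, 15

F, W, and Y each carry an aromatic ring on the side chain.
Matching residues: F1, F4, Y8, Y9, Y10, Y12, Y15.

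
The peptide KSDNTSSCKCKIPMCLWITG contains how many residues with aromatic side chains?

1

Phenylalanine (F), tryptophan (W), and tyrosine (Y) have aromatic ring side chains.
Matching residues: W17.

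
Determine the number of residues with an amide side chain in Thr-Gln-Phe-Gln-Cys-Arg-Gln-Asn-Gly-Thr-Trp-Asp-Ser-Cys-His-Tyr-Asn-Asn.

6

The amide-side-chain residues are Asn (N) and Gln (Q).
Matching residues: Gln2, Gln4, Gln7, Asn8, Asn17, Asn18.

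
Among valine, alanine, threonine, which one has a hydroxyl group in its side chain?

threonine

Serine (S), threonine (T), and tyrosine (Y) each carry a hydroxyl group on the side chain.
Of the listed options, only threonine belongs to this group.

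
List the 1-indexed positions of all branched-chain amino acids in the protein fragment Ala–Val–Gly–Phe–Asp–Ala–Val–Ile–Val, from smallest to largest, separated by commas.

Valine (V), leucine (L), and isoleucine (I) are the branched-chain amino acids.
Matching residues: Val2, Val7, Ile8, Val9.

2, 7, 8, 9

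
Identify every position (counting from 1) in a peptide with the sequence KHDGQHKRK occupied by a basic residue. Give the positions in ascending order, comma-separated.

The basic amino acids are Lys (K), Arg (R), and His (H).
Matching residues: K1, H2, H6, K7, R8, K9.

1, 2, 6, 7, 8, 9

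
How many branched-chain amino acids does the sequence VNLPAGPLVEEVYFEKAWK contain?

5

The BCAAs are Val, Leu, and Ile — aliphatic side chains with a branch point.
Matching residues: V1, L3, L8, V9, V12.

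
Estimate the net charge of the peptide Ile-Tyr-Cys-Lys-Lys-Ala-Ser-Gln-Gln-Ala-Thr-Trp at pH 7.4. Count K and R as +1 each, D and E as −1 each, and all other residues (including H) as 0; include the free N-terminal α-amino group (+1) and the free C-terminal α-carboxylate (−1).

+2

Positive (K, R): Lys4, Lys5 → +2.
Negative (D, E): none → −0.
The N-terminus (+1) and C-terminus (−1) cancel.
Net charge = (+2) + (−0) = +2.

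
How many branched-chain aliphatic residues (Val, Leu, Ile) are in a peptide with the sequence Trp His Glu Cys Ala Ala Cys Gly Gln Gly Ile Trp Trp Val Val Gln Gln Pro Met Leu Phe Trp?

Matching residues: Ile11, Val14, Val15, Leu20.

4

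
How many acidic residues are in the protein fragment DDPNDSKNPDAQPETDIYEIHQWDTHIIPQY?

8

Only D (aspartate) and E (glutamate) carry a side-chain carboxylic acid.
Matching residues: D1, D2, D5, D10, E14, D16, E19, D24.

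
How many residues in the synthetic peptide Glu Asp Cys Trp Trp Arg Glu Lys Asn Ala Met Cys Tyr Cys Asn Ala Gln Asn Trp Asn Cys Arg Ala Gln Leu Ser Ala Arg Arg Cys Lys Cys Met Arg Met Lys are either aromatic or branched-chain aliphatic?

Aromatic: F, W, Y. Branched-chain aliphatic: I, L, V.
Aromatic residues here: Trp4, Trp5, Tyr13, Trp19 (4).
Branched-chain aliphatic residues here: Leu25 (1).
The two groups share no amino acid, so total = 4 + 1 = 5.

5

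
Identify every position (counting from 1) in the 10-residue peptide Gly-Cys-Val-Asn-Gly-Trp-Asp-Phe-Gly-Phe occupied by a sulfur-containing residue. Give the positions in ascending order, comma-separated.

Only Cys (C) and Met (M) have a sulfur atom in the side chain.
Matching residues: Cys2.

2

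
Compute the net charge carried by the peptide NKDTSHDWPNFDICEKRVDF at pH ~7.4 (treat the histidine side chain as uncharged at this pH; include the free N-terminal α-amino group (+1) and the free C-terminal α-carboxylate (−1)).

The side chains ionized at physiological pH are Lys/Arg (+1) and Asp/Glu (−1); with His treated as neutral, nothing else contributes.
Positive (K, R): K2, K16, R17 → +3.
Negative (D, E): D3, D7, D12, E15, D19 → −5.
The N-terminus (+1) and C-terminus (−1) cancel.
Net charge = (+3) + (−5) = −2.

-2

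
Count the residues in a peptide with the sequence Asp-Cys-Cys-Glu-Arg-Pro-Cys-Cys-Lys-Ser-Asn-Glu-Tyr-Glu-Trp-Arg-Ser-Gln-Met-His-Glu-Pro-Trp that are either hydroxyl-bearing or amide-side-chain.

Hydroxyl-bearing: S, T, Y. Amide-side-chain: N, Q.
Hydroxyl-bearing residues here: Ser10, Tyr13, Ser17 (3).
Amide-side-chain residues here: Asn11, Gln18 (2).
The two groups share no amino acid, so total = 3 + 2 = 5.

5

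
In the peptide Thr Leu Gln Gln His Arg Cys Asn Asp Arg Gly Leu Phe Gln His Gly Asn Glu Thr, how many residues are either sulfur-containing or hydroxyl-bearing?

Sulfur-containing: C, M. Hydroxyl-bearing: S, T, Y.
Sulfur-containing residues here: Cys7 (1).
Hydroxyl-bearing residues here: Thr1, Thr19 (2).
The two groups share no amino acid, so total = 1 + 2 = 3.

3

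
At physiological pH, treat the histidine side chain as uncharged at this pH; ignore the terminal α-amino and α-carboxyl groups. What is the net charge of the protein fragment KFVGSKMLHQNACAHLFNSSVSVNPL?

At pH ~7.4 the Lys and Arg side chains are protonated (+1), the Asp and Glu side chains are deprotonated (−1), and with His taken as neutral all other side chains carry no charge.
Positive (K, R): K1, K6 → +2.
Negative (D, E): none → −0.
Net charge = (+2) + (−0) = +2.

+2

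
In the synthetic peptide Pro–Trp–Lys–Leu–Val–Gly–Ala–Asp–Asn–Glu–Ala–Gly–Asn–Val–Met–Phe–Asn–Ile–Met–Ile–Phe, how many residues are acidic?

2

The acidic residues are Asp (D) and Glu (E), whose side chains end in a carboxylate group.
Matching residues: Asp8, Glu10.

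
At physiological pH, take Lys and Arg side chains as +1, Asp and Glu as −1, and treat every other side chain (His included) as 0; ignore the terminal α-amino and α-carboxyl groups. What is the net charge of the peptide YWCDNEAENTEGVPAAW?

Positive (K, R): none → +0.
Negative (D, E): D4, E6, E8, E11 → −4.
Net charge = (+0) + (−4) = −4.

-4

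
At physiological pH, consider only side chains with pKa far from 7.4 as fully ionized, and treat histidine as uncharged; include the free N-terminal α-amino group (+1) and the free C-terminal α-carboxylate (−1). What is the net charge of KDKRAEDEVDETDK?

-3

The side chains ionized at physiological pH are Lys/Arg (+1) and Asp/Glu (−1); with His treated as neutral, nothing else contributes.
Positive (K, R): K1, K3, R4, K14 → +4.
Negative (D, E): D2, E6, D7, E8, D10, E11, D13 → −7.
The N-terminus (+1) and C-terminus (−1) cancel.
Net charge = (+4) + (−7) = −3.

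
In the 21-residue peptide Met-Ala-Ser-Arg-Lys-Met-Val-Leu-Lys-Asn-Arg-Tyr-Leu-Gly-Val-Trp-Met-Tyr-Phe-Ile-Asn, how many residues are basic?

4

K, R, and H are the three residues with basic side chains (ε-amine, guanidinium, and imidazole respectively).
Matching residues: Arg4, Lys5, Lys9, Arg11.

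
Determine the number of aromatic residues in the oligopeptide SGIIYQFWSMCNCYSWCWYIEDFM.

F, W, and Y each carry an aromatic ring on the side chain.
Matching residues: Y5, F7, W8, Y14, W16, W18, Y19, F23.

8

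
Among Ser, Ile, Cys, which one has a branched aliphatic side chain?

Ile

The BCAAs are Val, Leu, and Ile — aliphatic side chains with a branch point.
Of the listed options, only Ile belongs to this group.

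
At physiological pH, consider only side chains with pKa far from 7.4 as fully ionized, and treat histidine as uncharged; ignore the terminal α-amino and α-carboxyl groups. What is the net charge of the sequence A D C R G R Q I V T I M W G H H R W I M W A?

+2

At pH ~7.4 the Lys and Arg side chains are protonated (+1), the Asp and Glu side chains are deprotonated (−1), and with His taken as neutral all other side chains carry no charge.
Positive (K, R): R4, R6, R17 → +3.
Negative (D, E): D2 → −1.
Net charge = (+3) + (−1) = +2.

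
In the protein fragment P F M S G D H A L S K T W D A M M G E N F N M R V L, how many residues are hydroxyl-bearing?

S, T, and Y are the three residues with a side-chain hydroxyl.
Matching residues: S4, S10, T12.

3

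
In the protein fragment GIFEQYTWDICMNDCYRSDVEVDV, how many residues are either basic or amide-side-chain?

3

Basic: H, K, R. Amide-side-chain: N, Q.
Basic residues here: R17 (1).
Amide-side-chain residues here: Q5, N13 (2).
The two groups share no amino acid, so total = 1 + 2 = 3.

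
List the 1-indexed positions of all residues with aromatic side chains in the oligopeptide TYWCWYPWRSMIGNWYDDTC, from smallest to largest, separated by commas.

2, 3, 5, 6, 8, 15, 16

F, W, and Y each carry an aromatic ring on the side chain.
Matching residues: Y2, W3, W5, Y6, W8, W15, Y16.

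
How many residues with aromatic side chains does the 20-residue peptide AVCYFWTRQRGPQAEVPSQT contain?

3

Phenylalanine (F), tryptophan (W), and tyrosine (Y) have aromatic ring side chains.
Matching residues: Y4, F5, W6.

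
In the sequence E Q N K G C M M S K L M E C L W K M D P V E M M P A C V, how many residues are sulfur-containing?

The sulfur-bearing residues are cysteine (–SH) and methionine (–S–CH₃).
Matching residues: C6, M7, M8, M12, C14, M18, M23, M24, C27.

9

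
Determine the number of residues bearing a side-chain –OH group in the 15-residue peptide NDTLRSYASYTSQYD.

S, T, and Y are the three residues with a side-chain hydroxyl.
Matching residues: T3, S6, Y7, S9, Y10, T11, S12, Y14.

8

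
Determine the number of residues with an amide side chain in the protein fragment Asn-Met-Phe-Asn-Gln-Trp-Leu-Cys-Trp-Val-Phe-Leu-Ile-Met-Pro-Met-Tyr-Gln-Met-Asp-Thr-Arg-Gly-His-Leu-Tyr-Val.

The amide-side-chain residues are Asn (N) and Gln (Q).
Matching residues: Asn1, Asn4, Gln5, Gln18.

4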